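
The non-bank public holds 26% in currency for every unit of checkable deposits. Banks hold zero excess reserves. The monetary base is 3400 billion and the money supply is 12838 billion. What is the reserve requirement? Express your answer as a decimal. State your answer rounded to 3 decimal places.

Using m = M/MB = 12838/3400 ≈ 3.775882. Since m = (1 + c)/(c + rr + e), the denominator satisfies c + rr + e = (1 + c)/m = (1 + 0.26) / 3.775882 ≈ 0.333697.
With c = 0.26 and e = 0, the reserve requirement is 0.333697 − 0.26 − 0 = 0.073697.

0.074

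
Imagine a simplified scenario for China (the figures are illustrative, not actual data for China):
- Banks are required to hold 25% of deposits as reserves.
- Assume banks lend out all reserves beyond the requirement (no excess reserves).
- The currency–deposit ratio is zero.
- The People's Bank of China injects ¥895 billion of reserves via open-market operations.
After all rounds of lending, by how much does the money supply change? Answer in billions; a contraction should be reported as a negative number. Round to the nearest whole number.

The simple money multiplier is m = 1/rr = 1/0.25 = 4.
An open-market purchase increases the monetary base by 895 billion, so ΔM = m × ΔMB = 4 × 895 = 3580 billion.

¥3580 billion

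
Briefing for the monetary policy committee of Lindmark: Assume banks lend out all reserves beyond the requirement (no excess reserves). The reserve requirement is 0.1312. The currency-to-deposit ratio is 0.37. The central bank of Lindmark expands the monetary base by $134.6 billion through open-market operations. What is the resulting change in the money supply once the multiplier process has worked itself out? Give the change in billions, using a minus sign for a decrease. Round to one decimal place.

$367.9 billion

The money multiplier is m = (1 + c) / (rr + c) = (1 + 0.37) / (0.1312 + 0.37) ≈ 2.73344.
The purchase adds 134.6 billion of base, so ΔM = m × ΔMB = 2.73344 × (+134.6) ≈ 367.921 billion.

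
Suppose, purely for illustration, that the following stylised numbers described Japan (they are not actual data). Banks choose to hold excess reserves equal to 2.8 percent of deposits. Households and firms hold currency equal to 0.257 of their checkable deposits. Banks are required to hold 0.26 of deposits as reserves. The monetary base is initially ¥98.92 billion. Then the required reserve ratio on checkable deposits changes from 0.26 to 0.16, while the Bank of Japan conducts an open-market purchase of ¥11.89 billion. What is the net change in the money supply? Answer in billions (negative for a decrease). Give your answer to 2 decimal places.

¥84.86 billion

Before: m₁ = (1 + 0.257) / (0.26 + 0.028 + 0.257) ≈ 2.306422, MB₁ = 98.92, so M₁ = 2.306422 × 98.92 ≈ 228.1513 billion.
After: m₂ = (1 + 0.257) / (0.16 + 0.028 + 0.257) ≈ 2.824719, MB₂ = 98.92 + 11.89 = 110.81, so M₂ = 2.824719 × 110.81 ≈ 313.0071 billion.
ΔM = M₂ − M₁ = 313.0071 − 228.1513 = 84.8558 billion.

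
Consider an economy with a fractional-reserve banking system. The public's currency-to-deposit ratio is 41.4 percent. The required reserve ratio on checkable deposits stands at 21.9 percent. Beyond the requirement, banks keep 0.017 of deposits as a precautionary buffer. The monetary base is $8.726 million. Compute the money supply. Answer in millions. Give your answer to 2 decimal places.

The money multiplier is m = (1 + c) / (rr + e + c) = (1 + 0.414) / (0.219 + 0.017 + 0.414) ≈ 2.1754.
So M = m × MB = 2.1754 × 8.726 ≈ 18.9825 million.

$18.98 million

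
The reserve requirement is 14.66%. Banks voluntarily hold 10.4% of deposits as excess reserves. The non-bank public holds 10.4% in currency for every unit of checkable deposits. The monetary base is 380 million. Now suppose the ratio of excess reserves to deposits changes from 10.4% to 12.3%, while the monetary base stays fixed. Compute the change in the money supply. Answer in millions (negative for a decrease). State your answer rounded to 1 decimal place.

Initially m₁ = (1 + 0.104) / (0.1466 + 0.104 + 0.104) ≈ 3.11337, so M₁ = 3.11337 × 380 = 1183.0806 million.
After the change m₂ = (1 + 0.104) / (0.1466 + 0.123 + 0.104) ≈ 2.95503, so M₂ = 2.95503 × 380 = 1122.9114 million.
ΔM = M₂ − M₁ = 1122.9114 − 1183.0806 = -60.1692 million.

-60.2 million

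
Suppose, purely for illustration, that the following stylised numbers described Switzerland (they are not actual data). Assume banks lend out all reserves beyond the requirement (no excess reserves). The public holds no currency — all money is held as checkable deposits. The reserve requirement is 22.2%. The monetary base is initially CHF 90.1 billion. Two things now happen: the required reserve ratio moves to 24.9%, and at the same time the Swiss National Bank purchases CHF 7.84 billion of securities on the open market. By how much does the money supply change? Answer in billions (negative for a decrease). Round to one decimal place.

Before: m₁ = 1 / (0.222) ≈ 4.5045, MB₁ = 90.1, so M₁ = 4.5045 × 90.1 ≈ 405.8554 billion.
After: m₂ = 1 / (0.249) ≈ 4.0161, MB₂ = 90.1 + 7.84 = 97.94, so M₂ = 4.0161 × 97.94 ≈ 393.3368 billion.
ΔM = M₂ − M₁ = 393.3368 − 405.8554 = -12.5186 billion.

-12.5 billion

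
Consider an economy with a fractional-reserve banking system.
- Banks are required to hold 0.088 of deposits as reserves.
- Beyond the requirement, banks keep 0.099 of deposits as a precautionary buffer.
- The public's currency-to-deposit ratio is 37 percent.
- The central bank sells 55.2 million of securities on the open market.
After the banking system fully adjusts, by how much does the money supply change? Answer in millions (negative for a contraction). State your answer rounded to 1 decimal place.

-135.8 million

The money multiplier is m = (1 + c) / (rr + e + c) = (1 + 0.37) / (0.088 + 0.099 + 0.37) ≈ 2.4596.
The sale removes 55.2 million of base, so ΔM = m × ΔMB = 2.4596 × (−55.2) ≈ -135.7699 million.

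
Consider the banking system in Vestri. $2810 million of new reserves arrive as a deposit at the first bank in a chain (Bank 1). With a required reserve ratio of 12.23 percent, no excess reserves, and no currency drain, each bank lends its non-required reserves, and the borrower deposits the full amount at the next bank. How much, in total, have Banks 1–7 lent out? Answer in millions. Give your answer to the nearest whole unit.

Bank i lends (1 − rr)^i of the original deposit: Bank 1 lends 2810·0.8777 = 2466.3370, Bank 2 lends 2810·0.8777² ≈ 2164.7040, and so on.
Summing a geometric series: total = 2810·[0.8777·(1 − 0.8777^7) / (1 − 0.8777)] ≈ 12074.4224 million.

$12074 million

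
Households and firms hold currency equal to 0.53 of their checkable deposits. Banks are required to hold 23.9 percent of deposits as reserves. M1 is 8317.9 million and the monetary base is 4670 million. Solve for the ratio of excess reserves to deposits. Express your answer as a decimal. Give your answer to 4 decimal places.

0.0900

Using m = M/MB = 8317.9/4670 ≈ 1.781135. Since m = (1 + c)/(c + rr + e), the denominator satisfies c + rr + e = (1 + c)/m = (1 + 0.53) / 1.781135 ≈ 0.859003.
With c = 0.53 and rr = 0.239, the ratio of excess reserves to deposits is 0.859003 − 0.53 − 0.239 = 0.090003.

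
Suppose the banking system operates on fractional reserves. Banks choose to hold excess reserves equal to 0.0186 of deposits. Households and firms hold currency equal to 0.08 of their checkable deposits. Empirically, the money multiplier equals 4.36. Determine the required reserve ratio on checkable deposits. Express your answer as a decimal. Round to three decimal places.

0.149

Using m = 4.36. Since m = (1 + c)/(c + rr + e), the denominator satisfies c + rr + e = (1 + c)/m = (1 + 0.08) / 4.36 ≈ 0.247706.
With c = 0.08 and e = 0.0186, the required reserve ratio on checkable deposits is 0.247706 − 0.08 − 0.0186 = 0.149106.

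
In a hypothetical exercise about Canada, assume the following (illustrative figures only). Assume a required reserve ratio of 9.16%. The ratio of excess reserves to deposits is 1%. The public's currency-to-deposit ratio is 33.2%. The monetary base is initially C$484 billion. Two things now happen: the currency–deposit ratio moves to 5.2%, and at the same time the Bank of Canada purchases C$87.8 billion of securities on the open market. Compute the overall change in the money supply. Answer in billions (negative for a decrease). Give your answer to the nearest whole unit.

Before: m₁ = (1 + 0.332) / (0.0916 + 0.01 + 0.332) ≈ 3.0720, MB₁ = 484, so M₁ = 3.0720 × 484 = 1486.848 billion.
After: m₂ = (1 + 0.052) / (0.0916 + 0.01 + 0.052) ≈ 6.8490, MB₂ = 484 + 87.8 = 571.8, so M₂ = 6.8490 × 571.8 = 3916.2582 billion.
ΔM = M₂ − M₁ = 3916.2582 − 1486.848 = 2429.4102 billion.

C$2429 billion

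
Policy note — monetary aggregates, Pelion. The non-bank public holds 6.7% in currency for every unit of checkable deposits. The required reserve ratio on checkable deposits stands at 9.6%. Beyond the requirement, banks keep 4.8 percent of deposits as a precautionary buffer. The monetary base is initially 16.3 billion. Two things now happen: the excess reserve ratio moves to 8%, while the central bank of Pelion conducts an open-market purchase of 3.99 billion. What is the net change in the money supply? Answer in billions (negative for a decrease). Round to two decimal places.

Before: m₁ = (1 + 0.067) / (0.096 + 0.048 + 0.067) ≈ 5.05687, MB₁ = 16.3, so M₁ = 5.05687 × 16.3 ≈ 82.427 billion.
After: m₂ = (1 + 0.067) / (0.096 + 0.08 + 0.067) ≈ 4.39095, MB₂ = 16.3 + 3.99 = 20.29, so M₂ = 4.39095 × 20.29 ≈ 89.0924 billion.
ΔM = M₂ − M₁ = 89.0924 − 82.427 = 6.6654 billion.

6.67 billion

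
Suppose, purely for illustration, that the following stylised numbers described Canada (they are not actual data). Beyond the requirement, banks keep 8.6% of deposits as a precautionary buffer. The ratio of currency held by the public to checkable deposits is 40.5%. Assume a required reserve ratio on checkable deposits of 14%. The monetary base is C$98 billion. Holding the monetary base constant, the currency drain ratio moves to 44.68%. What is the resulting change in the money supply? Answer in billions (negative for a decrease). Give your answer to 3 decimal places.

Initially m₁ = (1 + 0.405) / (0.14 + 0.086 + 0.405) ≈ 2.226624, so M₁ = 2.226624 × 98 ≈ 218.2092 billion.
After the change m₂ = (1 + 0.4468) / (0.14 + 0.086 + 0.4468) ≈ 2.150416, so M₂ = 2.150416 × 98 ≈ 210.7408 billion.
ΔM = M₂ − M₁ = 210.7408 − 218.2092 = -7.4684 billion.

-7.468 billion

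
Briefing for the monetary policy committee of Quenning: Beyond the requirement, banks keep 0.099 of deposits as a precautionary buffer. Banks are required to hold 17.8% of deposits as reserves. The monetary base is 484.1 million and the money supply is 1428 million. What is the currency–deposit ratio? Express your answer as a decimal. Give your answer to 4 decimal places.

0.0938

Using m = M/MB = 1428/484.1 ≈ 2.949804. From m = (1 + c)/(c + rr + e), rearranging gives 1 + c = m·(c + rr + e), so c·(1 − m) = m·(rr + e) − 1.
Hence c = [m·(rr + e) − 1]/(1 − m) = [2.949804 × (0.178 + 0.099) − 1] / (1 − 2.949804) ≈ 0.093807.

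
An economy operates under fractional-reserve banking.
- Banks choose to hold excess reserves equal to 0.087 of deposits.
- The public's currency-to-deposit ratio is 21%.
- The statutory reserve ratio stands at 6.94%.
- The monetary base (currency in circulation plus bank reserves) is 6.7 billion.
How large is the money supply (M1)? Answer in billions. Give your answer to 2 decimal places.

The money multiplier is m = (1 + c) / (rr + e + c) = (1 + 0.21) / (0.0694 + 0.087 + 0.21) ≈ 3.3024.
So M = m × MB = 3.3024 × 6.7 ≈ 22.1261 billion.

22.13 billion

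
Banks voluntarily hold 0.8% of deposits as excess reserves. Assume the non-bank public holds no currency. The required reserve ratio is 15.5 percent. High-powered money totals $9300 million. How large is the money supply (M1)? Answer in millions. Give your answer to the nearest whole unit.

The money multiplier is m = 1 / (rr + e) = 1 / (0.155 + 0.008) ≈ 6.13497.
So M = m × MB = 6.13497 × 9300 = 57055.221 million.

$57055 million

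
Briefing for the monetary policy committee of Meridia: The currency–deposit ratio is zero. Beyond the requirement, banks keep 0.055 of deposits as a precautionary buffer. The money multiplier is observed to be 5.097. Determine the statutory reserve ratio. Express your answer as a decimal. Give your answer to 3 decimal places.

Using m = 5.097. Since m = (1 + c)/(c + rr + e), the denominator satisfies c + rr + e = (1 + c)/m = (1 + 0) / 5.097 ≈ 0.196194.
With c = 0 and e = 0.055, the statutory reserve ratio is 0.196194 − 0 − 0.055 = 0.141194.

0.141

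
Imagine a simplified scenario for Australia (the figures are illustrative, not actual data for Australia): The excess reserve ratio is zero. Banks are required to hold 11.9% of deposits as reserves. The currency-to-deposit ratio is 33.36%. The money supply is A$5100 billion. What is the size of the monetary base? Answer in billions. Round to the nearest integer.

The money multiplier is m = (1 + c) / (rr + c) = (1 + 0.3336) / (0.119 + 0.3336) ≈ 2.94653.
MB = M / m = 5100 / 2.94653 ≈ 1730.8495 billion.

A$1731 billion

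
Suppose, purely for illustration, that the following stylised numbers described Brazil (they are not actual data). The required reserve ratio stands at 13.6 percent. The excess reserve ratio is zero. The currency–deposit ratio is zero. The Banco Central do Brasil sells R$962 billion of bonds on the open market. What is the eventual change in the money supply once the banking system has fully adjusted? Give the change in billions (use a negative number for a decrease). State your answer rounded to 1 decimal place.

The simple money multiplier is m = 1/rr = 1/0.136 ≈ 7.35294.
An open-market sale reduces the monetary base by 962 billion, so ΔM = m × ΔMB = 7.35294 × (−962) ≈ -7073.5283 billion.

-7073.5 billion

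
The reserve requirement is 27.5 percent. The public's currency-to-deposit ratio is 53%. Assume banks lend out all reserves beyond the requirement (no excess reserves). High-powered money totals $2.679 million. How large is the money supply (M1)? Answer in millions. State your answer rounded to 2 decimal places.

$5.09 million

The money multiplier is m = (1 + c) / (rr + c) = (1 + 0.53) / (0.275 + 0.53) ≈ 1.9006.
So M = m × MB = 1.9006 × 2.679 ≈ 5.0917 million.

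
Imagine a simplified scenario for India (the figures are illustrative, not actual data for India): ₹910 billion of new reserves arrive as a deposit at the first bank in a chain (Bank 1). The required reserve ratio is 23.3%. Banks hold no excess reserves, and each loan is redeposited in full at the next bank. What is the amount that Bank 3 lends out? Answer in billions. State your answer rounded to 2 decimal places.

₹410.61 billion

Each bank lends a fraction (1 − rr) = 0.7670 of the deposit it receives, so Bank 3 receives 910·0.7670^2 and lends 910·0.7670^3 ≈ 410.6081 billion.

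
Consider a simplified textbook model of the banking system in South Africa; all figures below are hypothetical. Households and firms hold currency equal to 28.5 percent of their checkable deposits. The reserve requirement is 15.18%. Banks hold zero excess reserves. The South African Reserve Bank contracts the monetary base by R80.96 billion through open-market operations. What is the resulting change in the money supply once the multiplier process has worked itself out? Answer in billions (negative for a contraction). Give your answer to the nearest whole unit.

-238 billion

The money multiplier is m = (1 + c) / (rr + c) = (1 + 0.285) / (0.1518 + 0.285) ≈ 2.9418.
The sale removes 80.96 billion of base, so ΔM = m × ΔMB = 2.9418 × (−80.96) ≈ -238.1681 billion.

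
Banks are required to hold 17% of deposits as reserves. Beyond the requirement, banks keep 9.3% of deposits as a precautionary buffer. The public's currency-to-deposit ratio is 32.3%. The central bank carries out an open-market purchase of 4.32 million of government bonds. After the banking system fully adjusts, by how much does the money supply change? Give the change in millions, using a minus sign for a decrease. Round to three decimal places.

9.753 million

The money multiplier is m = (1 + c) / (rr + e + c) = (1 + 0.323) / (0.17 + 0.093 + 0.323) ≈ 2.25768.
The purchase adds 4.32 million of base, so ΔM = m × ΔMB = 2.25768 × (+4.32) ≈ 9.7532 million.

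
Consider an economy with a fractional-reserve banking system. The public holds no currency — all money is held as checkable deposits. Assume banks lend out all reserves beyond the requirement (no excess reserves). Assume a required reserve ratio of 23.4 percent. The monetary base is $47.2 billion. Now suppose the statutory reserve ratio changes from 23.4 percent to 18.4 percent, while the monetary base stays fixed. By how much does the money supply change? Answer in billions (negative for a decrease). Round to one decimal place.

$54.8 billion

Initially m₁ = 1 / (0.234) ≈ 4.2735, so M₁ = 4.2735 × 47.2 = 201.7092 billion.
After the change m₂ = 1 / (0.184) ≈ 5.4348, so M₂ = 5.4348 × 47.2 ≈ 256.5226 billion.
ΔM = M₂ − M₁ = 256.5226 − 201.7092 = 54.8134 billion.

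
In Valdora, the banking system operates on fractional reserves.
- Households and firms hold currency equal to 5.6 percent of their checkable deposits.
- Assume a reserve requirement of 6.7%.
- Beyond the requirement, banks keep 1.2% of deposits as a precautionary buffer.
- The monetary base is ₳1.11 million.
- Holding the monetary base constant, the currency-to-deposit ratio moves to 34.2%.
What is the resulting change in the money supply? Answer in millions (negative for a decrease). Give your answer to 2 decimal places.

-5.14 million

Initially m₁ = (1 + 0.056) / (0.067 + 0.012 + 0.056) ≈ 7.8222, so M₁ = 7.8222 × 1.11 ≈ 8.6826 million.
After the change m₂ = (1 + 0.342) / (0.067 + 0.012 + 0.342) ≈ 3.1876, so M₂ = 3.1876 × 1.11 ≈ 3.5382 million.
ΔM = M₂ − M₁ = 3.5382 − 8.6826 = -5.1444 million.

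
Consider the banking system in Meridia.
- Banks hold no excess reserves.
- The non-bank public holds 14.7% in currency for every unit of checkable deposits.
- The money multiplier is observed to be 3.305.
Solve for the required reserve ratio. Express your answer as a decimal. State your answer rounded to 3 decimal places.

Using m = 3.305. Since m = (1 + c)/(c + rr + e), the denominator satisfies c + rr + e = (1 + c)/m = (1 + 0.147) / 3.305 ≈ 0.347050.
With c = 0.147 and e = 0, the required reserve ratio is 0.347050 − 0.147 − 0 = 0.20005.

0.200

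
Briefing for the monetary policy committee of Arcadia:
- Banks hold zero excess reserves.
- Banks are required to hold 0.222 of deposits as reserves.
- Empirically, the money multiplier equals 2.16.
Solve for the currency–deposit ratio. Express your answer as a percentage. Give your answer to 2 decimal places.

Using m = 2.16. From m = (1 + c)/(c + rr + e), rearranging gives 1 + c = m·(c + rr + e), so c·(1 − m) = m·(rr + e) − 1.
Hence c = [m·(rr + e) − 1]/(1 − m) = [2.16 × (0.222 + 0) − 1] / (1 − 2.16) ≈ 0.448690.

44.87%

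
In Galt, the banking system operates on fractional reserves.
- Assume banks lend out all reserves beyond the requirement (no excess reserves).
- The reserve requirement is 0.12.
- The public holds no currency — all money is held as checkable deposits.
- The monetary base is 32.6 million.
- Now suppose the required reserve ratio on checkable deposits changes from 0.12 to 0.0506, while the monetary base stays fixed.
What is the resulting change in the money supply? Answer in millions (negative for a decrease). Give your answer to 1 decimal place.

372.6 million

Initially m₁ = 1 / (0.12) ≈ 8.3333, so M₁ = 8.3333 × 32.6 ≈ 271.6656 million.
After the change m₂ = 1 / (0.0506) ≈ 19.7628, so M₂ = 19.7628 × 32.6 ≈ 644.2673 million.
ΔM = M₂ − M₁ = 644.2673 − 271.6656 = 372.6017 million.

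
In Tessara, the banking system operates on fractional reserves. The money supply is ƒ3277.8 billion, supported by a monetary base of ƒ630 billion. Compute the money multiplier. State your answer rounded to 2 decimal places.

5.20

The money multiplier is m = M / MB = 3277.8 / 630 ≈ 5.20286.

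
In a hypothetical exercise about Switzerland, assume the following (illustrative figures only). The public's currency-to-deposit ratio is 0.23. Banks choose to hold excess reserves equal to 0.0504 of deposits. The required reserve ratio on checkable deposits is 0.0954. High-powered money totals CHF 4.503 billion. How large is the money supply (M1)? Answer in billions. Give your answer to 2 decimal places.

The money multiplier is m = (1 + c) / (rr + e + c) = (1 + 0.23) / (0.0954 + 0.0504 + 0.23) ≈ 3.2730.
So M = m × MB = 3.2730 × 4.503 ≈ 14.7383 billion.

CHF 14.74 billion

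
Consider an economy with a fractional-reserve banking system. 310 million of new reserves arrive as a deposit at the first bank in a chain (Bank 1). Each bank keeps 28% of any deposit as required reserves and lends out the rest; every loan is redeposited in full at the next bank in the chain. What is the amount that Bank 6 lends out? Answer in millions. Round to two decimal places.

Each bank lends a fraction (1 − rr) = 0.7200 of the deposit it receives, so Bank 6 receives 310·0.7200^5 and lends 310·0.7200^6 ≈ 43.1874 million.

43.19 million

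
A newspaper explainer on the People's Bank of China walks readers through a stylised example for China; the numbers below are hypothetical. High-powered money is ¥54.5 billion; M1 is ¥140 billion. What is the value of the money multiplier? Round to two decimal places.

The money multiplier is m = M / MB = 140 / 54.5 ≈ 2.56881.

2.57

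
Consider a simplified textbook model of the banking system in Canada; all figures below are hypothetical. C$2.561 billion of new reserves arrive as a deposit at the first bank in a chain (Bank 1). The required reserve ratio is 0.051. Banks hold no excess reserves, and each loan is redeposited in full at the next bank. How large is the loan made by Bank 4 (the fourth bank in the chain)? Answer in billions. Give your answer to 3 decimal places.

C$2.077 billion

Each bank lends a fraction (1 − rr) = 0.9490 of the deposit it receives, so Bank 4 receives 2.561·0.9490^3 and lends 2.561·0.9490^4 ≈ 2.0772 billion.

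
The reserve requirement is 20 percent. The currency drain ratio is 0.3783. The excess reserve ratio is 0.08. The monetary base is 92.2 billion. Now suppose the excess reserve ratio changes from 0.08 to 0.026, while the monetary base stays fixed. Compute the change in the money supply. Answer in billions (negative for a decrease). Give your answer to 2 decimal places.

17.25 billion

Initially m₁ = (1 + 0.3783) / (0.2 + 0.08 + 0.3783) ≈ 2.09373, so M₁ = 2.09373 × 92.2 ≈ 193.0419 billion.
After the change m₂ = (1 + 0.3783) / (0.2 + 0.026 + 0.3783) ≈ 2.28082, so M₂ = 2.28082 × 92.2 ≈ 210.2916 billion.
ΔM = M₂ − M₁ = 210.2916 − 193.0419 = 17.2497 billion.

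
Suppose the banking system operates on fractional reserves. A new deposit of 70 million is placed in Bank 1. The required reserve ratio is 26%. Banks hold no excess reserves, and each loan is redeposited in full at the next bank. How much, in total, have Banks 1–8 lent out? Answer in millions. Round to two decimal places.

Bank i lends (1 − rr)^i of the original deposit: Bank 1 lends 70·0.7400 = 51.8000, Bank 2 lends 70·0.7400² = 38.3320, and so on.
Summing a geometric series: total = 70·[0.7400·(1 − 0.7400^8) / (1 − 0.7400)] ≈ 181.3160 million.

181.32 million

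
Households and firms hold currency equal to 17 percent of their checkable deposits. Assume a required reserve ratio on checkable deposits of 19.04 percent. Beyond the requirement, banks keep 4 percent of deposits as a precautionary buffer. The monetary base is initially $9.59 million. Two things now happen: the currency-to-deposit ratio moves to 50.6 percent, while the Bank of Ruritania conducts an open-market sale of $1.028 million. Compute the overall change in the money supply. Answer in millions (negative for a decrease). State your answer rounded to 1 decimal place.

-10.5 million

Before: m₁ = (1 + 0.17) / (0.1904 + 0.04 + 0.17) ≈ 2.9221, MB₁ = 9.59, so M₁ = 2.9221 × 9.59 ≈ 28.0229 million.
After: m₂ = (1 + 0.506) / (0.1904 + 0.04 + 0.506) ≈ 2.0451, MB₂ = 9.59 − 1.028 = 8.562, so M₂ = 2.0451 × 8.562 ≈ 17.5101 million.
ΔM = M₂ − M₁ = 17.5101 − 28.0229 = -10.5128 million.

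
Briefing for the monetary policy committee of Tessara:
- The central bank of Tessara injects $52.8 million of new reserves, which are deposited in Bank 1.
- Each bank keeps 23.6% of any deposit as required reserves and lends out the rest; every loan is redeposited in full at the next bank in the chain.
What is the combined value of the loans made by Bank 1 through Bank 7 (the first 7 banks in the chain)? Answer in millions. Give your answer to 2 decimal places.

Bank i lends (1 − rr)^i of the original deposit: Bank 1 lends 52.8·0.7640 = 40.3392, Bank 2 lends 52.8·0.7640² ≈ 30.8191, and so on.
Summing a geometric series: total = 52.8·[0.7640·(1 − 0.7640^7) / (1 − 0.7640)] ≈ 144.9590 million.

$144.96 million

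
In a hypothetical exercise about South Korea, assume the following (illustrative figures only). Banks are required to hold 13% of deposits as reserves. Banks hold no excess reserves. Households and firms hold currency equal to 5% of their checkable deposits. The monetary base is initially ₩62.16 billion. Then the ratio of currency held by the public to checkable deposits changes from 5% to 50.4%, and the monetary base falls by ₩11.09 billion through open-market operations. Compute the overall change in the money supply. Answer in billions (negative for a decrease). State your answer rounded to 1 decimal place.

Before: m₁ = (1 + 0.05) / (0.13 + 0.05) ≈ 5.8333, MB₁ = 62.16, so M₁ = 5.8333 × 62.16 ≈ 362.5979 billion.
After: m₂ = (1 + 0.504) / (0.13 + 0.504) ≈ 2.3722, MB₂ = 62.16 − 11.09 = 51.07, so M₂ = 2.3722 × 51.07 ≈ 121.1483 billion.
ΔM = M₂ − M₁ = 121.1483 − 362.5979 = -241.4496 billion.

-241.4 billion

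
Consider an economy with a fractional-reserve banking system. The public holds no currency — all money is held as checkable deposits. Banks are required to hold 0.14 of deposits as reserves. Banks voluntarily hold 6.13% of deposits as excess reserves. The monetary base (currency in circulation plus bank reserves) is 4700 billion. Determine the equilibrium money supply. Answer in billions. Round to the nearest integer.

The money multiplier is m = 1 / (rr + e) = 1 / (0.14 + 0.0613) ≈ 4.96771.
So M = m × MB = 4.96771 × 4700 = 23348.237 billion.

23348 billion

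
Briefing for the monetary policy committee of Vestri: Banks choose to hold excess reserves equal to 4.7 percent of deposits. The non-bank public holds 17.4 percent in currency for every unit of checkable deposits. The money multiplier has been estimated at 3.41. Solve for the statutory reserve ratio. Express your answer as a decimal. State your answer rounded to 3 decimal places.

0.123

Using m = 3.41. Since m = (1 + c)/(c + rr + e), the denominator satisfies c + rr + e = (1 + c)/m = (1 + 0.174) / 3.41 ≈ 0.344282.
With c = 0.174 and e = 0.047, the statutory reserve ratio is 0.344282 − 0.174 − 0.047 = 0.123282.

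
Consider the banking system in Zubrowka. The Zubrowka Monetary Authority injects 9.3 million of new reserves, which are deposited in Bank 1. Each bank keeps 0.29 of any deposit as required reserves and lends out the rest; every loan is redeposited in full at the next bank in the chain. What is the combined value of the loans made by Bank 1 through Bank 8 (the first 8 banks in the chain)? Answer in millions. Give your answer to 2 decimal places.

21.30 million

Bank i lends (1 − rr)^i of the original deposit: Bank 1 lends 9.3·0.7100 = 6.6030, Bank 2 lends 9.3·0.7100² ≈ 4.6881, and so on.
Summing a geometric series: total = 9.3·[0.7100·(1 − 0.7100^8) / (1 − 0.7100)] ≈ 21.2987 million.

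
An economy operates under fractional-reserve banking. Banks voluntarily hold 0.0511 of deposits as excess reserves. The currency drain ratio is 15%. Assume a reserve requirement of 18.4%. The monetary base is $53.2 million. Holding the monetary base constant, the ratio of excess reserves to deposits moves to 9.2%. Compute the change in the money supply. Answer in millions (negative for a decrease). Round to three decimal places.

-15.253 million

Initially m₁ = (1 + 0.15) / (0.184 + 0.0511 + 0.15) ≈ 2.986237, so M₁ = 2.986237 × 53.2 ≈ 158.8678 million.
After the change m₂ = (1 + 0.15) / (0.184 + 0.092 + 0.15) ≈ 2.699531, so M₂ = 2.699531 × 53.2 ≈ 143.615 million.
ΔM = M₂ − M₁ = 143.615 − 158.8678 = -15.2528 million.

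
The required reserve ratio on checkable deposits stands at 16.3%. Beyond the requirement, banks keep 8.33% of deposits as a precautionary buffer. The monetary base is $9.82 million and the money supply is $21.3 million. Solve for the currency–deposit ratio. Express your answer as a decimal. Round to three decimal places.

0.398

Using m = M/MB = 21.3/9.82 ≈ 2.169043. From m = (1 + c)/(c + rr + e), rearranging gives 1 + c = m·(c + rr + e), so c·(1 − m) = m·(rr + e) − 1.
Hence c = [m·(rr + e) − 1]/(1 − m) = [2.169043 × (0.163 + 0.0833) − 1] / (1 − 2.169043) ≈ 0.398415.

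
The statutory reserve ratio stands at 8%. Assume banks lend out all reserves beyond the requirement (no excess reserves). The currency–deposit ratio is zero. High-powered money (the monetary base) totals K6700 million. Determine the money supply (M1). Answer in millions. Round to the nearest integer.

With no currency drain or excess reserves, the money multiplier is m = 1/rr = 1/0.08 = 12.5.
Money supply M = m × MB = 12.5 × 6700 = 83750 million.

K83750 million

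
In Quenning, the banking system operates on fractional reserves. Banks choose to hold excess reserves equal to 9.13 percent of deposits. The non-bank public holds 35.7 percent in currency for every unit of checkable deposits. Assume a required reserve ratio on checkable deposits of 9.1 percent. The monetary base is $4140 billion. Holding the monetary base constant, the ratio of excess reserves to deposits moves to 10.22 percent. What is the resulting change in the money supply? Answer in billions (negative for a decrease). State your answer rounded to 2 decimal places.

-206.37 billion

Initially m₁ = (1 + 0.357) / (0.091 + 0.0913 + 0.357) ≈ 2.5162247, so M₁ = 2.5162247 × 4140 ≈ 10417.1703 billion.
After the change m₂ = (1 + 0.357) / (0.091 + 0.1022 + 0.357) ≈ 2.4663759, so M₂ = 2.4663759 × 4140 ≈ 10210.7962 billion.
ΔM = M₂ − M₁ = 10210.7962 − 10417.1703 = -206.3741 billion.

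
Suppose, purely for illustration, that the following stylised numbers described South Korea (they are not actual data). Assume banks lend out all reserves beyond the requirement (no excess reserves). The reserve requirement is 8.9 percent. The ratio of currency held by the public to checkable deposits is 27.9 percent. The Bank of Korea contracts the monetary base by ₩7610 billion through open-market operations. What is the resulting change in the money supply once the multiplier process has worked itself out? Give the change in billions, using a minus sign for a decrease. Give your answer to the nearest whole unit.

The money multiplier is m = (1 + c) / (rr + c) = (1 + 0.279) / (0.089 + 0.279) ≈ 3.47554.
The sale removes 7610 billion of base, so ΔM = m × ΔMB = 3.47554 × (−7610) = -26448.8594 billion.

-26449 billion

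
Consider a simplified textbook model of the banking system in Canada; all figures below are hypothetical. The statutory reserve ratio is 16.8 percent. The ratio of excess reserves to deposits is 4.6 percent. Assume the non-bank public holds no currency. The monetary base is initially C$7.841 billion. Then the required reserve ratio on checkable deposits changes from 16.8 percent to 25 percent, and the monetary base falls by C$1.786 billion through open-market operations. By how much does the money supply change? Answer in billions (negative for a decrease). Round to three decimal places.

-16.184 billion

Before: m₁ = 1 / (0.168 + 0.046) ≈ 4.67290, MB₁ = 7.841, so M₁ = 4.67290 × 7.841 ≈ 36.6402 billion.
After: m₂ = 1 / (0.25 + 0.046) ≈ 3.37838, MB₂ = 7.841 − 1.786 = 6.055, so M₂ = 3.37838 × 6.055 ≈ 20.4561 billion.
ΔM = M₂ − M₁ = 20.4561 − 36.6402 = -16.1841 billion.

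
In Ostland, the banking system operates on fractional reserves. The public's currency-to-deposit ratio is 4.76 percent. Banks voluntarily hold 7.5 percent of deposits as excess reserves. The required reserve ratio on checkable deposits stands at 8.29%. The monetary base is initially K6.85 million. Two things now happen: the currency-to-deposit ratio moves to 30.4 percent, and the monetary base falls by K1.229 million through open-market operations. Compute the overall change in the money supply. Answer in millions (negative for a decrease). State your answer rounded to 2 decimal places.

Before: m₁ = (1 + 0.0476) / (0.0829 + 0.075 + 0.0476) ≈ 5.0978, MB₁ = 6.85, so M₁ = 5.0978 × 6.85 ≈ 34.9199 million.
After: m₂ = (1 + 0.304) / (0.0829 + 0.075 + 0.304) ≈ 2.8231, MB₂ = 6.85 − 1.229 = 5.621, so M₂ = 2.8231 × 5.621 ≈ 15.8686 million.
ΔM = M₂ − M₁ = 15.8686 − 34.9199 = -19.0513 million.

-19.05 million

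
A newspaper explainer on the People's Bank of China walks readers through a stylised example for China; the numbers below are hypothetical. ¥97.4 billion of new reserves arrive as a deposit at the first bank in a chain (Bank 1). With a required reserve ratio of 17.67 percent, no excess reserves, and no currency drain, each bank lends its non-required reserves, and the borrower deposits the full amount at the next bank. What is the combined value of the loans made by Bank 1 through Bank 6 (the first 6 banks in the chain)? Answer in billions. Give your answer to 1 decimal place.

Bank i lends (1 − rr)^i of the original deposit: Bank 1 lends 97.4·0.8233 ≈ 80.1894, Bank 2 lends 97.4·0.8233² ≈ 66.0199, and so on.
Summing a geometric series: total = 97.4·[0.8233·(1 − 0.8233^6) / (1 − 0.8233)] ≈ 312.4884 billion.

¥312.5 billion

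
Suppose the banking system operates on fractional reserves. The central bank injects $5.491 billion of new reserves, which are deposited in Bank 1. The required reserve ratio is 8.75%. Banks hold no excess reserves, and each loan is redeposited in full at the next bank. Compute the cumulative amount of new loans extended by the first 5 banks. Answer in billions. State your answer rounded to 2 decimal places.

Bank i lends (1 − rr)^i of the original deposit: Bank 1 lends 5.491·0.9125 ≈ 5.0105, Bank 2 lends 5.491·0.9125² ≈ 4.5721, and so on.
Summing a geometric series: total = 5.491·[0.9125·(1 − 0.9125^5) / (1 − 0.9125)] ≈ 21.0356 billion.

$21.04 billion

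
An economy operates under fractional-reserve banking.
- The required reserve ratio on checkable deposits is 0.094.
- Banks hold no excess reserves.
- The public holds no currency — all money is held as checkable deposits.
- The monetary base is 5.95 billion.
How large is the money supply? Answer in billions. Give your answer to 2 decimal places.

With no currency drain or excess reserves, the money multiplier is m = 1/rr = 1/0.094 ≈ 10.6383.
Money supply M = m × MB = 10.6383 × 5.95 ≈ 63.2979 billion.

63.30 billion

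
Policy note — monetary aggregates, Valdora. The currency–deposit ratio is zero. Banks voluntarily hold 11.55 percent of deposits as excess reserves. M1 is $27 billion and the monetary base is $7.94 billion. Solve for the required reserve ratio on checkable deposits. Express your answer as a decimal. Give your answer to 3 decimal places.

Using m = M/MB = 27/7.94 ≈ 3.400504. Since m = (1 + c)/(c + rr + e), the denominator satisfies c + rr + e = (1 + c)/m = (1 + 0) / 3.400504 ≈ 0.294074.
With c = 0 and e = 0.1155, the required reserve ratio on checkable deposits is 0.294074 − 0 − 0.1155 = 0.178574.

0.179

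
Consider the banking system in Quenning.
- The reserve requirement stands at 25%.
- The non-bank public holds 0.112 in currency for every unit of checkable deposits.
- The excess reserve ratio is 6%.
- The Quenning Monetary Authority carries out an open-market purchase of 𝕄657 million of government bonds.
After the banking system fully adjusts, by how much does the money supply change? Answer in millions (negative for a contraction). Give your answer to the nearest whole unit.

The money multiplier is m = (1 + c) / (rr + e + c) = (1 + 0.112) / (0.25 + 0.06 + 0.112) ≈ 2.6351.
The purchase adds 657 million of base, so ΔM = m × ΔMB = 2.6351 × (+657) = 1731.2607 million.

𝕄1731 million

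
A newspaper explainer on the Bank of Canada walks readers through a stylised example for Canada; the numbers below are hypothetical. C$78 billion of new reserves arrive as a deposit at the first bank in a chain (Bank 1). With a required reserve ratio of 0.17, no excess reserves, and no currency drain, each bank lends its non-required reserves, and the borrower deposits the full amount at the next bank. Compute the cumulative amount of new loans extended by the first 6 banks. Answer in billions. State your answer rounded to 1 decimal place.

Bank i lends (1 − rr)^i of the original deposit: Bank 1 lends 78·0.8300 = 64.7400, Bank 2 lends 78·0.8300² = 53.7342, and so on.
Summing a geometric series: total = 78·[0.8300·(1 − 0.8300^6) / (1 − 0.8300)] ≈ 256.3169 billion.

C$256.3 billion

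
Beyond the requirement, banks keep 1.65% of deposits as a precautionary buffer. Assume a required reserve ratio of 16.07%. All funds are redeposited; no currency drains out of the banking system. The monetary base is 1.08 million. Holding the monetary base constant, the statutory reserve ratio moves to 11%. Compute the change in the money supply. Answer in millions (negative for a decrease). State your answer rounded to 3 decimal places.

Initially m₁ = 1 / (0.1607 + 0.0165) ≈ 5.64334, so M₁ = 5.64334 × 1.08 ≈ 6.0948 million.
After the change m₂ = 1 / (0.11 + 0.0165) ≈ 7.90514, so M₂ = 7.90514 × 1.08 ≈ 8.5376 million.
ΔM = M₂ − M₁ = 8.5376 − 6.0948 = 2.4428 million.

2.443 million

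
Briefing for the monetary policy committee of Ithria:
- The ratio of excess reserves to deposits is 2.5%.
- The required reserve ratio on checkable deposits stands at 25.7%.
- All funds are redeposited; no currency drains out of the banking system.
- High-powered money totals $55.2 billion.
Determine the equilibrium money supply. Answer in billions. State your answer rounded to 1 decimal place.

The money multiplier is m = 1 / (rr + e) = 1 / (0.257 + 0.025) ≈ 3.5461.
So M = m × MB = 3.5461 × 55.2 ≈ 195.7447 billion.

$195.7 billion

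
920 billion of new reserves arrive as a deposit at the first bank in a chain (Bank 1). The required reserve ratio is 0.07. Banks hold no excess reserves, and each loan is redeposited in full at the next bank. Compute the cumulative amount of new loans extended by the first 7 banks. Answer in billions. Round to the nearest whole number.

Bank i lends (1 − rr)^i of the original deposit: Bank 1 lends 920·0.9300 = 855.6000, Bank 2 lends 920·0.9300² = 795.7080, and so on.
Summing a geometric series: total = 920·[0.9300·(1 − 0.9300^7) / (1 − 0.9300)] ≈ 4868.3534 billion.

4868 billion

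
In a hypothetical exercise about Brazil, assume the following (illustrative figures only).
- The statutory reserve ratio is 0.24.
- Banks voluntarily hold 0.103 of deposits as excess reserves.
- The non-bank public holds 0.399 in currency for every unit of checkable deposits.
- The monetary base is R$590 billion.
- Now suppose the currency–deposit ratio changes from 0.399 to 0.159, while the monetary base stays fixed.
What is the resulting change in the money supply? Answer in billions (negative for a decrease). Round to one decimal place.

R$249.8 billion

Initially m₁ = (1 + 0.399) / (0.24 + 0.103 + 0.399) ≈ 1.88544, so M₁ = 1.88544 × 590 = 1112.4096 billion.
After the change m₂ = (1 + 0.159) / (0.24 + 0.103 + 0.159) ≈ 2.30876, so M₂ = 2.30876 × 590 = 1362.1684 billion.
ΔM = M₂ − M₁ = 1362.1684 − 1112.4096 = 249.7588 billion.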